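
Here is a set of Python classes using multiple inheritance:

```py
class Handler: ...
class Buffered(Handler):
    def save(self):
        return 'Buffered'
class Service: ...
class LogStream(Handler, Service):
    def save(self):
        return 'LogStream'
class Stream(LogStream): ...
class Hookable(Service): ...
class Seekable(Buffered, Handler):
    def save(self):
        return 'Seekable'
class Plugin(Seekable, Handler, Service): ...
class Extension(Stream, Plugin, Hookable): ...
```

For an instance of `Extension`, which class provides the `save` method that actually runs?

L[Extension] = Extension + merge(L[Stream], L[Plugin], L[Hookable], [Stream Plugin Hookable])
  take Stream:  [Stream LogStream Handler Service object] + [Plugin Seekable Buffered Handler Service object] + [Hookable Service object] + [Stream Plugin Hookable]
  take LogStream:  [LogStream Handler Service object] + [Plugin Seekable Buffered Handler Service object] + [Hookable Service object] + [Plugin Hookable]
  take Plugin:  [Handler Service object] + [Plugin Seekable Buffered Handler Service object] + [Hookable Service object] + [Plugin Hookable]
  take Seekable:  [Handler Service object] + [Seekable Buffered Handler Service object] + [Hookable Service object] + [Hookable]
  take Buffered:  [Handler Service object] + [Buffered Handler Service object] + [Hookable Service object] + [Hookable]
  take Handler:  [Handler Service object] + [Handler Service object] + [Hookable Service object] + [Hookable]
  take Hookable:  [Service object] + [Service object] + [Hookable Service object] + [Hookable]
  take Service:  [Service object] + [Service object] + [Service object]
  take object:  [object] + [object] + [object]
MRO: Extension Stream LogStream Plugin Seekable Buffered Handler Hookable Service object
save is defined in: Buffered, LogStream, Seekable. First along the MRO is LogStream.

LogStream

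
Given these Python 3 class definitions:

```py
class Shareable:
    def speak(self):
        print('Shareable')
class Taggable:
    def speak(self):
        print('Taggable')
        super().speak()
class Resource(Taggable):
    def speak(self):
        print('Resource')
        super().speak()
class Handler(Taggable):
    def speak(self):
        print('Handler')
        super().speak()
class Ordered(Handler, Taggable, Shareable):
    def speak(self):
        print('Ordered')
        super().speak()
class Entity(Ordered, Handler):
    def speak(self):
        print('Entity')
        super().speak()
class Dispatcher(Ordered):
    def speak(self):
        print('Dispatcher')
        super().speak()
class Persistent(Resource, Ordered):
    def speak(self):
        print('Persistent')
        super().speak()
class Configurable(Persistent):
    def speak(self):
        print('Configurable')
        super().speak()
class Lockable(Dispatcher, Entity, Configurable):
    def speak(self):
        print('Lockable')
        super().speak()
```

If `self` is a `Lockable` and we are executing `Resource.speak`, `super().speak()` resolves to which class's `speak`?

L[Lockable] = Lockable + merge(L[Dispatcher], L[Entity], L[Configurable], [Dispatcher Entity Configurable])
  take Dispatcher:  [Dispatcher Ordered Handler Taggable Shareable object] + [Entity Ordered Handler Taggable Shareable object] + [Configurable Persistent Resource Ordered Handler Taggable Shareable object] + [Dispatcher Entity Configurable]
  take Entity:  [Ordered Handler Taggable Shareable object] + [Entity Ordered Handler Taggable Shareable object] + [Configurable Persistent Resource Ordered Handler Taggable Shareable object] + [Entity Configurable]
  take Configurable:  [Ordered Handler Taggable Shareable object] + [Ordered Handler Taggable Shareable object] + [Configurable Persistent Resource Ordered Handler Taggable Shareable object] + [Configurable]
  take Persistent:  [Ordered Handler Taggable Shareable object] + [Ordered Handler Taggable Shareable object] + [Persistent Resource Ordered Handler Taggable Shareable object]
  take Resource:  [Ordered Handler Taggable Shareable object] + [Ordered Handler Taggable Shareable object] + [Resource Ordered Handler Taggable Shareable object]
  take Ordered:  [Ordered Handler Taggable Shareable object] + [Ordered Handler Taggable Shareable object] + [Ordered Handler Taggable Shareable object]
  take Handler:  [Handler Taggable Shareable object] + [Handler Taggable Shareable object] + [Handler Taggable Shareable object]
  take Taggable:  [Taggable Shareable object] + [Taggable Shareable object] + [Taggable Shareable object]
  take Shareable:  [Shareable object] + [Shareable object] + [Shareable object]
  take object:  [object] + [object] + [object]
MRO: Lockable Dispatcher Entity Configurable Persistent Resource Ordered Handler Taggable Shareable object
super() in Resource.speak on a Lockable instance goes to the class after Resource in Lockable's MRO: Ordered.

Ordered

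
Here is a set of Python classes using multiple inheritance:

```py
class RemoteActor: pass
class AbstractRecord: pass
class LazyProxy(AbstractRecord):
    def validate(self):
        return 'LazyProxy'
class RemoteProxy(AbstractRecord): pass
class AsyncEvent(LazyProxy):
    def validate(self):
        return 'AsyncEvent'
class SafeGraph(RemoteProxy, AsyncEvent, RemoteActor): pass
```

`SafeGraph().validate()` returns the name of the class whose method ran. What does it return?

AsyncEvent

L[SafeGraph] = SafeGraph + merge(L[RemoteProxy], L[AsyncEvent], L[RemoteActor], [RemoteProxy AsyncEvent RemoteActor])
  take RemoteProxy:  [RemoteProxy AbstractRecord object] + [AsyncEvent LazyProxy AbstractRecord object] + [RemoteActor object] + [RemoteProxy AsyncEvent RemoteActor]
  take AsyncEvent:  [AbstractRecord object] + [AsyncEvent LazyProxy AbstractRecord object] + [RemoteActor object] + [AsyncEvent RemoteActor]
  take LazyProxy:  [AbstractRecord object] + [LazyProxy AbstractRecord object] + [RemoteActor object] + [RemoteActor]
  take AbstractRecord:  [AbstractRecord object] + [AbstractRecord object] + [RemoteActor object] + [RemoteActor]
  take RemoteActor:  [object] + [object] + [RemoteActor object] + [RemoteActor]
  take object:  [object] + [object] + [object]
MRO: SafeGraph RemoteProxy AsyncEvent LazyProxy AbstractRecord RemoteActor object
validate is defined in: AsyncEvent, LazyProxy. First along the MRO is AsyncEvent.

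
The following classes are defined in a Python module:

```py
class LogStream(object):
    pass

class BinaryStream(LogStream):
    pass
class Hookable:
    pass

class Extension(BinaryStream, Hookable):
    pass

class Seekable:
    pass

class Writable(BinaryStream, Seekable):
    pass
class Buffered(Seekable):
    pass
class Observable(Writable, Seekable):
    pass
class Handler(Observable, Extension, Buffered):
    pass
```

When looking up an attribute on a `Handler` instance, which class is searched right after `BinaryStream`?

L[Handler] = Handler + merge(L[Observable], L[Extension], L[Buffered], [Observable Extension Buffered])
  take Observable:  [Observable Writable BinaryStream LogStream Seekable object] + [Extension BinaryStream LogStream Hookable object] + [Buffered Seekable object] + [Observable Extension Buffered]
  take Writable:  [Writable BinaryStream LogStream Seekable object] + [Extension BinaryStream LogStream Hookable object] + [Buffered Seekable object] + [Extension Buffered]
  take Extension:  [BinaryStream LogStream Seekable object] + [Extension BinaryStream LogStream Hookable object] + [Buffered Seekable object] + [Extension Buffered]
  take BinaryStream:  [BinaryStream LogStream Seekable object] + [BinaryStream LogStream Hookable object] + [Buffered Seekable object] + [Buffered]
  take LogStream:  [LogStream Seekable object] + [LogStream Hookable object] + [Buffered Seekable object] + [Buffered]
  take Hookable:  [Seekable object] + [Hookable object] + [Buffered Seekable object] + [Buffered]
  take Buffered:  [Seekable object] + [object] + [Buffered Seekable object] + [Buffered]
  take Seekable:  [Seekable object] + [object] + [Seekable object]
  take object:  [object] + [object] + [object]
MRO: Handler Observable Writable Extension BinaryStream LogStream Hookable Buffered Seekable object
BinaryStream is at position 4; next is LogStream.

LogStream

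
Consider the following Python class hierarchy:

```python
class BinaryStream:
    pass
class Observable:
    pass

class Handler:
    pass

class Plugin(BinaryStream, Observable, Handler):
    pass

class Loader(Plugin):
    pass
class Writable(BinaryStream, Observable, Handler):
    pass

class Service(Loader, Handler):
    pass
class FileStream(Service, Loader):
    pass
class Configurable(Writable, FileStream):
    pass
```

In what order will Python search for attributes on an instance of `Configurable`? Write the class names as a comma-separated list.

L[Configurable] = Configurable + merge(L[Writable], L[FileStream], [Writable FileStream])
  take Writable:  [Writable BinaryStream Observable Handler object] + [FileStream Service Loader Plugin BinaryStream Observable Handler object] + [Writable FileStream]
  take FileStream:  [BinaryStream Observable Handler object] + [FileStream Service Loader Plugin BinaryStream Observable Handler object] + [FileStream]
  take Service:  [BinaryStream Observable Handler object] + [Service Loader Plugin BinaryStream Observable Handler object]
  take Loader:  [BinaryStream Observable Handler object] + [Loader Plugin BinaryStream Observable Handler object]
  take Plugin:  [BinaryStream Observable Handler object] + [Plugin BinaryStream Observable Handler object]
  take BinaryStream:  [BinaryStream Observable Handler object] + [BinaryStream Observable Handler object]
  take Observable:  [Observable Handler object] + [Observable Handler object]
  take Handler:  [Handler object] + [Handler object]
  take object:  [object] + [object]

Configurable, Writable, FileStream, Service, Loader, Plugin, BinaryStream, Observable, Handler, object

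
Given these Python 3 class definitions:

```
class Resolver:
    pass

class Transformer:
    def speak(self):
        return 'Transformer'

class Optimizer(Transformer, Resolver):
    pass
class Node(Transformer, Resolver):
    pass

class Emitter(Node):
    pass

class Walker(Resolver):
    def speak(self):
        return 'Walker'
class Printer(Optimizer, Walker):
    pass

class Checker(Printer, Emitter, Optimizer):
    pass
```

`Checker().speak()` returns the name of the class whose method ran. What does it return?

Transformer

L[Checker] = Checker + merge(L[Printer], L[Emitter], L[Optimizer], [Printer Emitter Optimizer])
  take Printer:  [Printer Optimizer Transformer Walker Resolver object] + [Emitter Node Transformer Resolver object] + [Optimizer Transformer Resolver object] + [Printer Emitter Optimizer]
  take Emitter:  [Optimizer Transformer Walker Resolver object] + [Emitter Node Transformer Resolver object] + [Optimizer Transformer Resolver object] + [Emitter Optimizer]
  take Optimizer:  [Optimizer Transformer Walker Resolver object] + [Node Transformer Resolver object] + [Optimizer Transformer Resolver object] + [Optimizer]
  take Node:  [Transformer Walker Resolver object] + [Node Transformer Resolver object] + [Transformer Resolver object]
  take Transformer:  [Transformer Walker Resolver object] + [Transformer Resolver object] + [Transformer Resolver object]
  take Walker:  [Walker Resolver object] + [Resolver object] + [Resolver object]
  take Resolver:  [Resolver object] + [Resolver object] + [Resolver object]
  take object:  [object] + [object] + [object]
MRO: Checker Printer Emitter Optimizer Node Transformer Walker Resolver object
speak is defined in: Transformer, Walker. First along the MRO is Transformer.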